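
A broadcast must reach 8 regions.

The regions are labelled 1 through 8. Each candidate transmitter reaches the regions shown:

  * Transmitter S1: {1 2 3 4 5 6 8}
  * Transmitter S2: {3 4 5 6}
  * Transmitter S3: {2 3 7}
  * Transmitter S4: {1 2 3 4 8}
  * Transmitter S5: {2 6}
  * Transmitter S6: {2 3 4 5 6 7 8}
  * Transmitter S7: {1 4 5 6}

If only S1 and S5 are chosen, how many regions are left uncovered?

Union of S1, S5 = {1, 2, 3, 4, 5, 6, 8}.
Not covered: 7 — 1 region.

1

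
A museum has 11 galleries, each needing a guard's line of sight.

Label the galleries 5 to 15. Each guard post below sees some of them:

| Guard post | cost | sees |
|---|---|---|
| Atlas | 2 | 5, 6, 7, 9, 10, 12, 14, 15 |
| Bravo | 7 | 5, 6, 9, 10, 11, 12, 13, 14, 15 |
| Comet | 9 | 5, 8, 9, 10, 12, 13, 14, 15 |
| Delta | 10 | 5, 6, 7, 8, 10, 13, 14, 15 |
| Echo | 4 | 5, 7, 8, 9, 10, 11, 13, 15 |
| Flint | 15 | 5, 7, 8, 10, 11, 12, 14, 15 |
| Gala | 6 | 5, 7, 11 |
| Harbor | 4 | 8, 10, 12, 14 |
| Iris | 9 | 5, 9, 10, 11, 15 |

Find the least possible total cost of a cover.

Atlas, Echo together cover every gallery (Atlas ∪ Echo = {5, 6, 7, 8, 9, 10, 11, 12, 13, 14, 15}); total cost 2 + 4 = 6.
No covering selection has total cost below 6.

6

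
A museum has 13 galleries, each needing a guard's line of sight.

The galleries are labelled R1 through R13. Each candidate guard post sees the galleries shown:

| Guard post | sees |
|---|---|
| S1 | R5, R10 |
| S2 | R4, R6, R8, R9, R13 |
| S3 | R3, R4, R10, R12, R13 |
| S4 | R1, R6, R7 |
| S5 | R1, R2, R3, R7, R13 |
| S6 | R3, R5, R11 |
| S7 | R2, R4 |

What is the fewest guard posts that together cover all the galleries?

4

S2 and S3 and S5 and S6 together: S2 ∪ S3 ∪ S5 ∪ S6 = {R1, R2, R3, R4, R5, R6, R7, R8, R9, R10, R11, R12, R13} — every gallery is covered.
Only S3 contains R12, so S3 is forced; the remaining 8 galleries need at least 3 more guard posts (each remaining guard post adds at most 3) — so at least 4 guard posts are needed, and 4 is optimal.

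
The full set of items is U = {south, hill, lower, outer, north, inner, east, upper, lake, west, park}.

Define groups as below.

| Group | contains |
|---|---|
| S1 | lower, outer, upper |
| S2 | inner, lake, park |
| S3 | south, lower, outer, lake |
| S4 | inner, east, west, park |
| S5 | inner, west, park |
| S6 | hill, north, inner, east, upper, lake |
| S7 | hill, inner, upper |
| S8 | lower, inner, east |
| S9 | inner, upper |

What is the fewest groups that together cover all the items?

3

S3, S4, and S6 cover everything between them: the union {south, hill, lower, outer, north, inner, east, upper, lake, west, park} is all of U.
Only S3 contains south, so S3 is forced; the remaining 7 items need at least 2 more groups (each remaining group adds at most 5) — so at least 3 groups are needed, and 3 is optimal.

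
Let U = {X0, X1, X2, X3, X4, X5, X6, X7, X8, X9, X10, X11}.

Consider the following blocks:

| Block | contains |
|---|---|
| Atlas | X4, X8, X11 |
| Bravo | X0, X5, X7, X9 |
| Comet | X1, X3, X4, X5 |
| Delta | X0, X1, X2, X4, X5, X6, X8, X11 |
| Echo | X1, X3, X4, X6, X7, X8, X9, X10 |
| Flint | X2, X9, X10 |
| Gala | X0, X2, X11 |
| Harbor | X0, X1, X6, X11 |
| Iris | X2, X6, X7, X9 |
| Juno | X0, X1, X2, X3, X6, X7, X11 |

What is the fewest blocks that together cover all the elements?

2

Delta and Echo cover everything between them: the union {X0, X1, X2, X3, X4, X5, X6, X7, X8, X9, X10, X11} is all of U.
No single block has all 12 elements (the largest, Delta, has 8), so 2 is optimal.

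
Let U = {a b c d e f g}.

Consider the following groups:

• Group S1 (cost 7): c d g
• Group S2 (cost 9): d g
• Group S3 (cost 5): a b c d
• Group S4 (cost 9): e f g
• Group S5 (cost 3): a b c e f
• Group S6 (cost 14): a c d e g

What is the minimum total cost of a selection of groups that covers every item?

10

S1, S5 together cover every item (S1 ∪ S5 = {a, b, c, d, e, f, g}); total cost 7 + 3 = 10.
No covering selection has total cost below 10.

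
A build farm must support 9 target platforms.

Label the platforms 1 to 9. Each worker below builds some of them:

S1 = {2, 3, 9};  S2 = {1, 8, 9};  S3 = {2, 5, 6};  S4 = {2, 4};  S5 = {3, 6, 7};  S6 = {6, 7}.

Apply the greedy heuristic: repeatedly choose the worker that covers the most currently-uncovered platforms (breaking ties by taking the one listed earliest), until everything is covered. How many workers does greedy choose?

Greedy: pick S1 (covers 3 new) → pick S2 (covers 2 new) → pick S3 (covers 2 new) → pick S4 (covers 1 new) → pick S5 (covers 1 new). Total picks: 5.
(The true minimum cover uses only 4 workers, so greedy is not optimal here.)

5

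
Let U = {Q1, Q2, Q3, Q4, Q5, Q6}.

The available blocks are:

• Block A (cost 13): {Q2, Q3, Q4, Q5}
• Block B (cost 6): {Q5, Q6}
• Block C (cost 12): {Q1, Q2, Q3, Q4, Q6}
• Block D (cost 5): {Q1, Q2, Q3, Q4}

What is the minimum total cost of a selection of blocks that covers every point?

B, D together cover every point (B ∪ D = {Q1, Q2, Q3, Q4, Q5, Q6}); total cost 6 + 5 = 11.
No covering selection has total cost below 11.

11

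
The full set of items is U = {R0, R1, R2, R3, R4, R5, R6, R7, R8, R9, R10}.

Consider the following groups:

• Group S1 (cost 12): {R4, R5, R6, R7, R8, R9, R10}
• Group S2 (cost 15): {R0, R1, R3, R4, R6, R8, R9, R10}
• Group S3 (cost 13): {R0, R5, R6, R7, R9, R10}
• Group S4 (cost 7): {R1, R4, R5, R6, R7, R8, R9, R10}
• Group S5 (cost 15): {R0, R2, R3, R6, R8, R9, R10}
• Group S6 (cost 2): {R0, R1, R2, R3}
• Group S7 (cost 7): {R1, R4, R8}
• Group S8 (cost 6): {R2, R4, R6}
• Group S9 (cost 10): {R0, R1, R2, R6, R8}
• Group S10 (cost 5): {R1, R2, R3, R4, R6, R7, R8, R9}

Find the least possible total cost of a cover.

S4, S6 together cover every item (S4 ∪ S6 = {R0, R1, R2, R3, R4, R5, R6, R7, R8, R9, R10}); total cost 7 + 2 = 9.
No covering selection has total cost below 9.

9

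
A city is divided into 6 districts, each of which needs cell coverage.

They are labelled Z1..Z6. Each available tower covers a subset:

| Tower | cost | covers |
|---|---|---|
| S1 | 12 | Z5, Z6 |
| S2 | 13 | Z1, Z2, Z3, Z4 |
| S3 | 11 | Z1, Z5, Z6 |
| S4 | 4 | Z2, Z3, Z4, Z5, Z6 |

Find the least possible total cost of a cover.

15

S3, S4 together cover every district (S3 ∪ S4 = {Z1, Z2, Z3, Z4, Z5, Z6}); total cost 11 + 4 = 15.
No covering selection has total cost below 15.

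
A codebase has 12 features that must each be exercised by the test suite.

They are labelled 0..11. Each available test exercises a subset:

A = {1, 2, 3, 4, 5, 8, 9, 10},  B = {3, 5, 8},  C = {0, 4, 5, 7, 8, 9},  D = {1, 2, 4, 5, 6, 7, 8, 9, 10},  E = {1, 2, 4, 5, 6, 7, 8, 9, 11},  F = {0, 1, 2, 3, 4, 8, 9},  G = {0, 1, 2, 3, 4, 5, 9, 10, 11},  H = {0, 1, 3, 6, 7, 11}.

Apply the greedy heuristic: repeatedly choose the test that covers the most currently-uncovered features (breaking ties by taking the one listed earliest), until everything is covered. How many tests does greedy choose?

2

Greedy: pick D (covers 9 new) → pick G (covers 3 new). Total picks: 2.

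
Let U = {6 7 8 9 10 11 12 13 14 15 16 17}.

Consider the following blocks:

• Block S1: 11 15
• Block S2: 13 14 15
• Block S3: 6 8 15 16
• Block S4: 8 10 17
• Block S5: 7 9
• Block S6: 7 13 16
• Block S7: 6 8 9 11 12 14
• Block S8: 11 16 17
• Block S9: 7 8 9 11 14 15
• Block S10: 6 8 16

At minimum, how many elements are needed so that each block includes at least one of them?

4

H = {9, 15, 16, 17} meets every block (each contains at least one member of H), and |H| = 4.
No choice of 3 elements meets every block, so 4 is the minimum.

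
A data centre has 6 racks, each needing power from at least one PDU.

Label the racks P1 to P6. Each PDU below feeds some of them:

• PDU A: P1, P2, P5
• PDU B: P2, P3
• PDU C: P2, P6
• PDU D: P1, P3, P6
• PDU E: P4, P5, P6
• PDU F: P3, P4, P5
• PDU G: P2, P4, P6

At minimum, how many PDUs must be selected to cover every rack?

3

B and D and E together: B ∪ D ∪ E = {P1, P2, P3, P4, P5, P6} — every rack is covered.
No 2 of the 7 PDUs cover everything (all 21 combinations miss at least one rack), so 3 is optimal.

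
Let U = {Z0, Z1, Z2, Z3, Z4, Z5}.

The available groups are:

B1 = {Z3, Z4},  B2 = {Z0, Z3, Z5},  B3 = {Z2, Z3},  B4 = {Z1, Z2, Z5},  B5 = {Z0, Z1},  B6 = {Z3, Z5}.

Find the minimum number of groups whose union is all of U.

3

Take {B1, B2, B4}. Their union is {Z0, Z1, Z2, Z3, Z4, Z5}, which is all 6 elements.
Only B1 contains Z4, so B1 is forced; the remaining 4 elements need at least 2 more groups (each remaining group adds at most 3) — so at least 3 groups are needed, and 3 is optimal.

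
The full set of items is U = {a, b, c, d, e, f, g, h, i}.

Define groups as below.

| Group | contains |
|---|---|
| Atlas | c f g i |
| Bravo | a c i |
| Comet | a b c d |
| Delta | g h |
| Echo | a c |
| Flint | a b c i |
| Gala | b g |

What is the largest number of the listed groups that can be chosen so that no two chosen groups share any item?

Bravo, Delta are pairwise disjoint (Bravo={a,c,i}; Delta={g,h}).
Every remaining group overlaps one of these, and no 3 of the listed groups are pairwise disjoint, so 2 is the maximum.

2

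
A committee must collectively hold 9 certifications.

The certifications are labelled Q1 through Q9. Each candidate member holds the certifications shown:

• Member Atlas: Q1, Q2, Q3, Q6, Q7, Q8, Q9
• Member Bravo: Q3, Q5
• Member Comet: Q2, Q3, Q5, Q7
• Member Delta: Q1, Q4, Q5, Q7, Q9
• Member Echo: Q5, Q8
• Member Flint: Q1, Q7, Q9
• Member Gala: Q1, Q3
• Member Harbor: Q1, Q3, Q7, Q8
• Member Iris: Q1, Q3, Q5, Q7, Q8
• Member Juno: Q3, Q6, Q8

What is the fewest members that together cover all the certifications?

Atlas and Delta together: Atlas ∪ Delta = {Q1, Q2, Q3, Q4, Q5, Q6, Q7, Q8, Q9} — every certification is covered.
No single member has all 9 certifications (the largest, Atlas, has 7), so 2 is optimal.

2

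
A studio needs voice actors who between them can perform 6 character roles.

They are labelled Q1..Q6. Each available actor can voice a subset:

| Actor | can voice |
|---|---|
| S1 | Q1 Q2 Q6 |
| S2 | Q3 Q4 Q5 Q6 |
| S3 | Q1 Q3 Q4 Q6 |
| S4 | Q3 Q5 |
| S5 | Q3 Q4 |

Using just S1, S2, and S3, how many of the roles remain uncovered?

Union of S1, S2, S3 = {Q1, Q2, Q3, Q4, Q5, Q6} — that's every role, so 0 are uncovered.

0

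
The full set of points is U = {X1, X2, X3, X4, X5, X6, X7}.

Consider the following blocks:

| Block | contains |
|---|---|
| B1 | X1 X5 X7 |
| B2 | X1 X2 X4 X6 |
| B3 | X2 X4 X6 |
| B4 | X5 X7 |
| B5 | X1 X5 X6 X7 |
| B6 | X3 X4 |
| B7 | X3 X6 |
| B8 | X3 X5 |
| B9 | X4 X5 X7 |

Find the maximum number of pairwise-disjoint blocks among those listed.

B4, B7 are pairwise disjoint (B4={X5,X7}; B7={X3,X6}).
Every remaining block overlaps one of these, and no 3 of the listed blocks are pairwise disjoint, so 2 is the maximum.

2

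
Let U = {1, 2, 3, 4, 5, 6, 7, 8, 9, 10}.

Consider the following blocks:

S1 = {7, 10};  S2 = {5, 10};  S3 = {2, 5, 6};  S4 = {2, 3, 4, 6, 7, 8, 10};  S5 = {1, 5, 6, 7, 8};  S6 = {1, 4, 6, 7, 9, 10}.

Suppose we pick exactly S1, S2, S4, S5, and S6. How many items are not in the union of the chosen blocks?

Union of S1, S2, S4, S5, S6 = {1, 2, 3, 4, 5, 6, 7, 8, 9, 10} — that's every item, so 0 are uncovered.

0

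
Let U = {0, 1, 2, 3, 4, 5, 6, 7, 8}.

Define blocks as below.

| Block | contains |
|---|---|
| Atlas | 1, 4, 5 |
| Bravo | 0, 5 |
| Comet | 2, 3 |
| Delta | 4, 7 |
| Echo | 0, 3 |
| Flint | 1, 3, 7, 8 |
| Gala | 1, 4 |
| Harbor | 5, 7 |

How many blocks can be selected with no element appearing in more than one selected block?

3

Comet, Gala, Harbor are pairwise disjoint (Comet={2,3}; Gala={1,4}; Harbor={5,7}).
Every remaining block overlaps one of these, and no 4 of the listed blocks are pairwise disjoint, so 3 is the maximum.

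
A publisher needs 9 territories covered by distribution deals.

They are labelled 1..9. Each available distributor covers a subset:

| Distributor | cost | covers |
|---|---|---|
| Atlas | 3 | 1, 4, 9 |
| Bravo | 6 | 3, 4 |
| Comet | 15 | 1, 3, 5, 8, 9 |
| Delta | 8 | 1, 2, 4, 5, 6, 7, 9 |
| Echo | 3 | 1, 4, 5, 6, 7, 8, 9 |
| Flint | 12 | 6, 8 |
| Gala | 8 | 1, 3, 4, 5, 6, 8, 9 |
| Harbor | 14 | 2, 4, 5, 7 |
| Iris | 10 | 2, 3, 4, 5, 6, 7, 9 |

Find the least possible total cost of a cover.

Echo, Iris together cover every territory (Echo ∪ Iris = {1, 2, 3, 4, 5, 6, 7, 8, 9}); total cost 3 + 10 = 13.
No covering selection has total cost below 13.

13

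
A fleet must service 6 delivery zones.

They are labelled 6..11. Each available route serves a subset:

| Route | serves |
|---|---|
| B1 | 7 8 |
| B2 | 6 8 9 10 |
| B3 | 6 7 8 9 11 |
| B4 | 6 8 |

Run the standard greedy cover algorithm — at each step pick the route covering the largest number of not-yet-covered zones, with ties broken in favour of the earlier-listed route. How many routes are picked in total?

Greedy: pick B3 (covers 5 new) → pick B2 (covers 1 new). Total picks: 2.

2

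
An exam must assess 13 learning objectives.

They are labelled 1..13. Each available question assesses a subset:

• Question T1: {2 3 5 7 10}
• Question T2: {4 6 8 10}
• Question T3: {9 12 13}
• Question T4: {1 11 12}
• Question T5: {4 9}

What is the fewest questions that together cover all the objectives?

4

T1 and T2 and T3 and T4 together: T1 ∪ T2 ∪ T3 ∪ T4 = {1, 2, 3, 4, 5, 6, 7, 8, 9, 10, 11, 12, 13} — every objective is covered.
Only T1 contains 2, so T1 is forced; the remaining 8 objectives need at least 3 more questions (each remaining question adds at most 3) — so at least 4 questions are needed, and 4 is optimal.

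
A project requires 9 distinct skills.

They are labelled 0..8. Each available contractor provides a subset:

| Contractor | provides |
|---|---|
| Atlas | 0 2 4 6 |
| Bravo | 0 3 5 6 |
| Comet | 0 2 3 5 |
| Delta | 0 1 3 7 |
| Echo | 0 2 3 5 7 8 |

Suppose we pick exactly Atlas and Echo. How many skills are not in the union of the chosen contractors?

Union of Atlas, Echo = {0, 2, 3, 4, 5, 6, 7, 8}.
Not covered: 1 — 1 skill.

1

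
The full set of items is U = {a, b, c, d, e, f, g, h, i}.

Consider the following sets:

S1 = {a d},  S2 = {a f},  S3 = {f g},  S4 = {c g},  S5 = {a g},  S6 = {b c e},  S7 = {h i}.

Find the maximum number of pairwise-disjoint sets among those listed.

4

S1, S3, S6, S7 are pairwise disjoint (S1={a,d}; S3={f,g}; S6={b,c,e}; S7={h,i}).
Every remaining set overlaps one of these, and no 5 of the listed sets are pairwise disjoint, so 4 is the maximum.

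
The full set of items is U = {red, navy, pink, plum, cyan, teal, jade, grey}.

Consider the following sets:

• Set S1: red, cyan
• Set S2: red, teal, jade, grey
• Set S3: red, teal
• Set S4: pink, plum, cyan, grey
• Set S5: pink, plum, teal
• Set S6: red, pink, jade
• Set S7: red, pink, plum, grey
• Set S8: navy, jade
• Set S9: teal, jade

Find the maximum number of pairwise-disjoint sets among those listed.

3

S3, S4, S8 are pairwise disjoint (S3={red,teal}; S4={pink,plum,cyan,grey}; S8={navy,jade}).
Every remaining set overlaps one of these, and no 4 of the listed sets are pairwise disjoint, so 3 is the maximum.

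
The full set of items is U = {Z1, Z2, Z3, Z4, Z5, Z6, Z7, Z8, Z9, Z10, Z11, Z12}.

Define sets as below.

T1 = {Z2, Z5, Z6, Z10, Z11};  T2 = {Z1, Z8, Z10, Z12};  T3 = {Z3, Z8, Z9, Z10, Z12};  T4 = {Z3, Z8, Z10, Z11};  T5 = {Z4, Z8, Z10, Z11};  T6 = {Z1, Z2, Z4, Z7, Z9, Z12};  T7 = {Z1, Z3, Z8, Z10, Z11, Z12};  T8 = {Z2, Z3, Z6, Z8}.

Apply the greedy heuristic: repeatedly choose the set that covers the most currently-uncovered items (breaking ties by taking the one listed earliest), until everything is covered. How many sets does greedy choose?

Greedy: pick T6 (covers 6 new) → pick T1 (covers 4 new) → pick T3 (covers 2 new). Total picks: 3.

3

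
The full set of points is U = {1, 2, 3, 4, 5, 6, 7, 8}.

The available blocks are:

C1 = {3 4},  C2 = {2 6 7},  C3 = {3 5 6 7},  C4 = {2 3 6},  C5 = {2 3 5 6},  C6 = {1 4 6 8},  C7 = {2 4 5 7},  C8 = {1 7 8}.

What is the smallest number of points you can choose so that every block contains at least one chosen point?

H = {2, 3, 8} meets every block (each contains at least one member of H), and |H| = 3.
No choice of 2 points meets every block, so 3 is the minimum.

3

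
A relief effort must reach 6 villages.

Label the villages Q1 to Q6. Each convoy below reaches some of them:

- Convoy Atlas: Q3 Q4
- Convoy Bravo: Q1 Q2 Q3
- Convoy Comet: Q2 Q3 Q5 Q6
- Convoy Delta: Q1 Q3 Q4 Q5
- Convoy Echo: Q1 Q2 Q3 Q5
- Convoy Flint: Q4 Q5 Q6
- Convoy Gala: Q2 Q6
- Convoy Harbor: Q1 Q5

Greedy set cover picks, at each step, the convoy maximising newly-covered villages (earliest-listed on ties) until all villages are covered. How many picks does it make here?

2

Greedy: pick Comet (covers 4 new) → pick Delta (covers 2 new). Total picks: 2.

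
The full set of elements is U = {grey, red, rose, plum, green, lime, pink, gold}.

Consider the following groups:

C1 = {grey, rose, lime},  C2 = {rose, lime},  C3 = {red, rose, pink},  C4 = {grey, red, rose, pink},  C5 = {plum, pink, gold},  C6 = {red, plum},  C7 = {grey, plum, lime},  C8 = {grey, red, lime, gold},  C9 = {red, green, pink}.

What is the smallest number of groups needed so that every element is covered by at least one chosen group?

C1 and C5 and C9 together: C1 ∪ C5 ∪ C9 = {grey, red, rose, plum, green, lime, pink, gold} — every element is covered.
Only C9 contains green, so C9 is forced; the remaining 5 elements need at least 2 more groups (each remaining group adds at most 3) — so at least 3 groups are needed, and 3 is optimal.

3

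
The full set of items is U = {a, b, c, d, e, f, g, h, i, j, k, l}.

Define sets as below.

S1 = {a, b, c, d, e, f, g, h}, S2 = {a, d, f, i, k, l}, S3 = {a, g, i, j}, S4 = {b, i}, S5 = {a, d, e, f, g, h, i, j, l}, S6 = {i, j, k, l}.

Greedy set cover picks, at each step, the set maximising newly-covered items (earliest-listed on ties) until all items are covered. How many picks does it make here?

3

Greedy: pick S5 (covers 9 new) → pick S1 (covers 2 new) → pick S2 (covers 1 new). Total picks: 3.
(The true minimum cover uses only 2 sets, so greedy is not optimal here.)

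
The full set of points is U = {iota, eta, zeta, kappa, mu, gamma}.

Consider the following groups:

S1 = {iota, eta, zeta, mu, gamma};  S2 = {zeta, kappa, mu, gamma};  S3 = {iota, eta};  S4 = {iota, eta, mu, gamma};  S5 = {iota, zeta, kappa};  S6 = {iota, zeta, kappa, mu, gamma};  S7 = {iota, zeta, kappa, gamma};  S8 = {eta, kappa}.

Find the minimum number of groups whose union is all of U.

Take {S4, S6}. Their union is {iota, eta, zeta, kappa, mu, gamma}, which is all 6 points.
No single group has all 6 points (the largest, S1, has 5), so 2 is optimal.

2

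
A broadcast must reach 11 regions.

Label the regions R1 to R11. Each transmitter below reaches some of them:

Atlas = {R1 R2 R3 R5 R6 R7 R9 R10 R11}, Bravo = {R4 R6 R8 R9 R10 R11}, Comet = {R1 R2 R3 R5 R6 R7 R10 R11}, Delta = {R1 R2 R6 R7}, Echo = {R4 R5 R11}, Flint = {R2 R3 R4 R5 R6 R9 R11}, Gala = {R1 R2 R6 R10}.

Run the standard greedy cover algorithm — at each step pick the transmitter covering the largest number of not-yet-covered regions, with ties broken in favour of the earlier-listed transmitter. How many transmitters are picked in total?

2

Greedy: pick Atlas (covers 9 new) → pick Bravo (covers 2 new). Total picks: 2.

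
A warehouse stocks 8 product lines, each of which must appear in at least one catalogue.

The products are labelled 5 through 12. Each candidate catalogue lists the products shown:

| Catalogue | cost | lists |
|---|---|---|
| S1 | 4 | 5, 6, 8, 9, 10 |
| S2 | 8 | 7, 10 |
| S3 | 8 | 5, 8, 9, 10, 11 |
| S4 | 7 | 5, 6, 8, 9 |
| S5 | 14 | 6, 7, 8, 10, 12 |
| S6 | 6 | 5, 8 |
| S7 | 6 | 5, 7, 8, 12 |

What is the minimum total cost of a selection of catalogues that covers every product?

S1, S3, S7 together cover every product (S1 ∪ S3 ∪ S7 = {5, 6, 7, 8, 9, 10, 11, 12}); total cost 4 + 8 + 6 = 18.
No covering selection has total cost below 18.

18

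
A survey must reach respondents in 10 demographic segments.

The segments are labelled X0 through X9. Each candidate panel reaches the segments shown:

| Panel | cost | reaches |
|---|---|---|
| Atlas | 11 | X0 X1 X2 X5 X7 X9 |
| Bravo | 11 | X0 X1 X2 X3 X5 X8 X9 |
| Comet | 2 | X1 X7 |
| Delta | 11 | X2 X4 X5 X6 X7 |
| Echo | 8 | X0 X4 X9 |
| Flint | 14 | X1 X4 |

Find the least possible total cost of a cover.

Bravo, Delta together cover every segment (Bravo ∪ Delta = {X0, X1, X2, X3, X4, X5, X6, X7, X8, X9}); total cost 11 + 11 = 22.
The greedy pick Comet, Bravo, Delta costs 24; no covering selection beats 22.

22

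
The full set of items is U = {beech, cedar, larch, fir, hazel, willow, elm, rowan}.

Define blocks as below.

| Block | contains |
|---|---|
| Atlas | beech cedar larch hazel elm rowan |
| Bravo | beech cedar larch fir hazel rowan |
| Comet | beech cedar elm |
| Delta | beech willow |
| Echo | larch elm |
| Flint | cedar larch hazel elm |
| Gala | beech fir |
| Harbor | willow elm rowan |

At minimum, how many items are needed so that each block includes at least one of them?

2

Take H = {beech, elm}. Each listed block contains at least one of these, so H is a hitting set of size 2.
The blocks Gala, Harbor are pairwise disjoint, so any hitting set needs a separate item for each — at least 2. Hence 2 is optimal.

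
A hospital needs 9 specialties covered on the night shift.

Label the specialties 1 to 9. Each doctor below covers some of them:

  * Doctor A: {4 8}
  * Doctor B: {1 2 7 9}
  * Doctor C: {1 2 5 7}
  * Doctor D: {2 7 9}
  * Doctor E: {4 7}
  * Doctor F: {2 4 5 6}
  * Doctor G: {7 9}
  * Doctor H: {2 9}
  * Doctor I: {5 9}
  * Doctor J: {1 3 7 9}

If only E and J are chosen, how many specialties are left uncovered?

4

Union of E, J = {1, 3, 4, 7, 9}.
Not covered: 2, 5, 6, 8 — 4 specialties.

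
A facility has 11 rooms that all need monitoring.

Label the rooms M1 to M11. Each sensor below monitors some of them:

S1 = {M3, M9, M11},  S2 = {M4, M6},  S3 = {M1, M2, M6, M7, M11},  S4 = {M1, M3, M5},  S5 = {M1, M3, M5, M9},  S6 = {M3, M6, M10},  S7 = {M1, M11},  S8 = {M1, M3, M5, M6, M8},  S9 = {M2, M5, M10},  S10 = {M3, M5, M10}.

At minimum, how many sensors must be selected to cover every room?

Take {S2, S3, S5, S8, S10}. Their union is {M1, M2, M3, M4, M5, M6, M7, M8, M9, M10, M11}, which is all 11 rooms.
No 4 of the 10 sensors cover everything (all 210 combinations miss at least one room), so 5 is optimal.

5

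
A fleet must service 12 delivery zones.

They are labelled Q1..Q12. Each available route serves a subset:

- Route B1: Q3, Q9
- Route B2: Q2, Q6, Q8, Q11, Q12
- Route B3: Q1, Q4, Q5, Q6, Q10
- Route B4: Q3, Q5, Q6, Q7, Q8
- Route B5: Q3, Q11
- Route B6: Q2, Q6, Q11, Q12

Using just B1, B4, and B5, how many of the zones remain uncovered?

5

Union of B1, B4, B5 = {Q3, Q5, Q6, Q7, Q8, Q9, Q11}.
Not covered: Q1, Q2, Q4, Q10, Q12 — 5 zones.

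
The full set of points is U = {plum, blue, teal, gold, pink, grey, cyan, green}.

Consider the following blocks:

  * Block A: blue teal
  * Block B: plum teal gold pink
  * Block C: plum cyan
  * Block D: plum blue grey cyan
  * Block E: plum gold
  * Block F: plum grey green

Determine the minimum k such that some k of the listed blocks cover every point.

B, D, and F cover everything between them: the union {plum, blue, teal, gold, pink, grey, cyan, green} is all of U.
Only B contains pink, so B is forced; the remaining 4 points need at least 2 more blocks (each remaining block adds at most 3) — so at least 3 blocks are needed, and 3 is optimal.

3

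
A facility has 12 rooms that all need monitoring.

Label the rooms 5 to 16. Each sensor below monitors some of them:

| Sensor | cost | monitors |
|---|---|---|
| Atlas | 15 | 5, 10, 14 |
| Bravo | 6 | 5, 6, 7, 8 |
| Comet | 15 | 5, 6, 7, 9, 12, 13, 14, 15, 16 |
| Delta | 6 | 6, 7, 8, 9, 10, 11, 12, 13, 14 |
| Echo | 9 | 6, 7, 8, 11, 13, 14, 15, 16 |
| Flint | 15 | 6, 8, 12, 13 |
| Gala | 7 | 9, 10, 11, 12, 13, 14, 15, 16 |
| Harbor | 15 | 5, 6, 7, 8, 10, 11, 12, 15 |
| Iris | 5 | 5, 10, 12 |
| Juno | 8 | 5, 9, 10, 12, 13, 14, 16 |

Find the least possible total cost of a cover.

13

Bravo, Gala together cover every room (Bravo ∪ Gala = {5, 6, 7, 8, 9, 10, 11, 12, 13, 14, 15, 16}); total cost 6 + 7 = 13.
The greedy pick Delta, Gala, Iris costs 18; no covering selection beats 13.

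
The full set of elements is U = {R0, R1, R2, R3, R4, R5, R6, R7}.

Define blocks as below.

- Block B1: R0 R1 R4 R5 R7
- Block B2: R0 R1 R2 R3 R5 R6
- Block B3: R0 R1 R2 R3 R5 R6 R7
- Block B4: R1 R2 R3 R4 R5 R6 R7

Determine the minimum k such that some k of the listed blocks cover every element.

2

B1 and B2 together: B1 ∪ B2 = {R0, R1, R2, R3, R4, R5, R6, R7} — every element is covered.
No single block has all 8 elements (the largest, B3, has 7), so 2 is optimal.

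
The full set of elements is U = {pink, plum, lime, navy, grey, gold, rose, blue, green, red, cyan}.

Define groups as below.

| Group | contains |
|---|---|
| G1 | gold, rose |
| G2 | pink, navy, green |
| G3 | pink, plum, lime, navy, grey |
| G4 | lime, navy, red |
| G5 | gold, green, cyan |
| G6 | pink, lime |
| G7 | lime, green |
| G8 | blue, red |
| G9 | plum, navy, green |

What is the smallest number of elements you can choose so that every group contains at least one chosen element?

4

Take H = {pink, rose, green, red}. Each listed group contains at least one of these, so H is a hitting set of size 4.
The groups G1, G6, G8, G9 are pairwise disjoint, so any hitting set needs a separate element for each — at least 4. Hence 4 is optimal.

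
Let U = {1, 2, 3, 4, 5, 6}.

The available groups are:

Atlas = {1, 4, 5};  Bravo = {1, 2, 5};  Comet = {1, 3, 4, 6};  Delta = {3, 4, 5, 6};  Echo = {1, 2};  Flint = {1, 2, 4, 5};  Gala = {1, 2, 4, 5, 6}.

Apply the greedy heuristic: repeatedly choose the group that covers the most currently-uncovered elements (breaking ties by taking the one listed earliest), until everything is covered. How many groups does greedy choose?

2

Greedy: pick Gala (covers 5 new) → pick Comet (covers 1 new). Total picks: 2.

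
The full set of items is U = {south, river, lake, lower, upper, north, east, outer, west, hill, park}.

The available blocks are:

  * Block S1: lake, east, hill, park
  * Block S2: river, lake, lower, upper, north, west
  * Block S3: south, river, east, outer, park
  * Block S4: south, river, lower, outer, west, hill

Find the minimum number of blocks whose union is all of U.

3

S2, S3, and S4 cover everything between them: the union {south, river, lake, lower, upper, north, east, outer, west, hill, park} is all of U.
Only S2 contains upper, so S2 is forced; the remaining 5 items need at least 2 more blocks (each remaining block adds at most 4) — so at least 3 blocks are needed, and 3 is optimal.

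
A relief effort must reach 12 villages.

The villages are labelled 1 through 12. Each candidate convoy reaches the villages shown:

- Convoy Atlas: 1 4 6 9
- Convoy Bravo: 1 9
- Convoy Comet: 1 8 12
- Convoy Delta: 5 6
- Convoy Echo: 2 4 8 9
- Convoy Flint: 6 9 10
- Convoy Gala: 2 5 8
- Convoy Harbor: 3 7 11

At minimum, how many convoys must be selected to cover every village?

5

Take {Comet, Echo, Flint, Gala, Harbor}. Their union is {1, 2, 3, 4, 5, 6, 7, 8, 9, 10, 11, 12}, which is all 12 villages.
No 4 of the 8 convoys cover everything (all 70 combinations miss at least one village), so 5 is optimal.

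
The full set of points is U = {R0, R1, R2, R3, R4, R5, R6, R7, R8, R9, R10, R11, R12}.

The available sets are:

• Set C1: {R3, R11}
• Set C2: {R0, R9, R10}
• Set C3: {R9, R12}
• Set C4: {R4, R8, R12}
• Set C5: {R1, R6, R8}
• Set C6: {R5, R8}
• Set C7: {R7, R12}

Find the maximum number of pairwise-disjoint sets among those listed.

4

C1, C2, C5, C7 are pairwise disjoint (C1={R3,R11}; C2={R0,R9,R10}; C5={R1,R6,R8}; C7={R7,R12}).
Every remaining set overlaps one of these, and no 5 of the listed sets are pairwise disjoint, so 4 is the maximum.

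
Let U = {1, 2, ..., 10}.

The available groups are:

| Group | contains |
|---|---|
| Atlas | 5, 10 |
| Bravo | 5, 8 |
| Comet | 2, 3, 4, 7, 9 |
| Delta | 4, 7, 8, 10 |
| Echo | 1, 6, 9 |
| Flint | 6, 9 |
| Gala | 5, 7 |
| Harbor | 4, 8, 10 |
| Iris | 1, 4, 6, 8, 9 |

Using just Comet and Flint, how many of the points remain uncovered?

4

Union of Comet, Flint = {2, 3, 4, 6, 7, 9}.
Not covered: 1, 5, 8, 10 — 4 points.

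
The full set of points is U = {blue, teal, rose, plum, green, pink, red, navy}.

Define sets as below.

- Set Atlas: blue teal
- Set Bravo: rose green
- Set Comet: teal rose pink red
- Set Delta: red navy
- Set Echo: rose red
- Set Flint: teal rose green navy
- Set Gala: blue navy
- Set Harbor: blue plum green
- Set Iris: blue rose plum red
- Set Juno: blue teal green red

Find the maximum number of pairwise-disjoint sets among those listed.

Atlas, Bravo, Delta are pairwise disjoint (Atlas={blue,teal}; Bravo={rose,green}; Delta={red,navy}).
Every remaining set overlaps one of these, and no 4 of the listed sets are pairwise disjoint, so 3 is the maximum.

3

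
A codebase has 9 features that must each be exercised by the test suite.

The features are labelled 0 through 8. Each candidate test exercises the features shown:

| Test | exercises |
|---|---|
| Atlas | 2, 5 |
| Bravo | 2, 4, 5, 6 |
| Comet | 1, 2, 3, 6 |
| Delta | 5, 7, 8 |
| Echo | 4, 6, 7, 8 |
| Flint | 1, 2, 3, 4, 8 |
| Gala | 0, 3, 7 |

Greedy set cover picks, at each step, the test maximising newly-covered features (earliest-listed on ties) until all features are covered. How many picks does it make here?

3

Greedy: pick Flint (covers 5 new) → pick Bravo (covers 2 new) → pick Gala (covers 2 new). Total picks: 3.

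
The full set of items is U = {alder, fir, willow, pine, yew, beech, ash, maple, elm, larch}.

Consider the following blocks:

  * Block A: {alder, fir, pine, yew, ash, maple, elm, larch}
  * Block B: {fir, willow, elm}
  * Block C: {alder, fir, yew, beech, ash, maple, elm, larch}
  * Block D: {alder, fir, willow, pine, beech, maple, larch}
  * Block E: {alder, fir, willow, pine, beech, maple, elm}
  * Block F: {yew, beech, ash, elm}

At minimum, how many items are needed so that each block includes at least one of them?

The 2 items {fir, beech} hit every block.
No single item lies in every block, so at least 2 are needed and 2 is optimal.

2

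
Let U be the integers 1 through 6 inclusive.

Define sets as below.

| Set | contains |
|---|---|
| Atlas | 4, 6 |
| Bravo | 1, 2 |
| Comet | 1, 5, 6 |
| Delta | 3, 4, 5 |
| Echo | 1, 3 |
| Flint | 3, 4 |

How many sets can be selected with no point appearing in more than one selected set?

Comet, Flint are pairwise disjoint (Comet={1,5,6}; Flint={3,4}).
Every remaining set overlaps one of these, and no 3 of the listed sets are pairwise disjoint, so 2 is the maximum.

2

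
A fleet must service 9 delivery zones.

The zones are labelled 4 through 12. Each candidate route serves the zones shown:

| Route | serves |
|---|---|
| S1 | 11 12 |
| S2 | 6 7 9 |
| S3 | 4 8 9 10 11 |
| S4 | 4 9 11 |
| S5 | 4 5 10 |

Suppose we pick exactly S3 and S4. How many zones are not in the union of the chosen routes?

4

Union of S3, S4 = {4, 8, 9, 10, 11}.
Not covered: 5, 6, 7, 12 — 4 zones.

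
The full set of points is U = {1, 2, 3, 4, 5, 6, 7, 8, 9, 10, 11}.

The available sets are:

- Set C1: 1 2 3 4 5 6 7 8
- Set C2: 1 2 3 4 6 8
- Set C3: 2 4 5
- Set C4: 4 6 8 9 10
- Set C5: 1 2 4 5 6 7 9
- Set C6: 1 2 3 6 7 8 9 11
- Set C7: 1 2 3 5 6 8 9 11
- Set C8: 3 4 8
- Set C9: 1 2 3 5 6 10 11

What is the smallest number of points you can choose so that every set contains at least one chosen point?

The 2 points {4, 11} hit every set.
No single point lies in every set, so at least 2 are needed and 2 is optimal.

2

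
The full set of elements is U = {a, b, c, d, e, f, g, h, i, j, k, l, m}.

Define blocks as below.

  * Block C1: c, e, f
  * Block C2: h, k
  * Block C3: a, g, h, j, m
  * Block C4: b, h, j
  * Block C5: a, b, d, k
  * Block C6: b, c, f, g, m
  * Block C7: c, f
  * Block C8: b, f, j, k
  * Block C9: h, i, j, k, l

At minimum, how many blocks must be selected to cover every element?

C1, C3, C5, and C9 cover everything between them: the union {a, b, c, d, e, f, g, h, i, j, k, l, m} is all of U.
Only C5 contains d, so C5 is forced; the remaining 9 elements need at least 3 more blocks (each remaining block adds at most 4) — so at least 4 blocks are needed, and 4 is optimal.

4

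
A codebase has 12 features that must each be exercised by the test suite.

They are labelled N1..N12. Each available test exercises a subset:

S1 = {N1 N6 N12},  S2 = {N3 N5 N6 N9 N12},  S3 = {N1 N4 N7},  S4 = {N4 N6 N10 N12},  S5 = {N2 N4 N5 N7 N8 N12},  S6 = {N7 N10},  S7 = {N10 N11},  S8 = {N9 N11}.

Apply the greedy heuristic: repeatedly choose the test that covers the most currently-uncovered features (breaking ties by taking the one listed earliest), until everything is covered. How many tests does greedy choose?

Greedy: pick S5 (covers 6 new) → pick S2 (covers 3 new) → pick S7 (covers 2 new) → pick S1 (covers 1 new). Total picks: 4.

4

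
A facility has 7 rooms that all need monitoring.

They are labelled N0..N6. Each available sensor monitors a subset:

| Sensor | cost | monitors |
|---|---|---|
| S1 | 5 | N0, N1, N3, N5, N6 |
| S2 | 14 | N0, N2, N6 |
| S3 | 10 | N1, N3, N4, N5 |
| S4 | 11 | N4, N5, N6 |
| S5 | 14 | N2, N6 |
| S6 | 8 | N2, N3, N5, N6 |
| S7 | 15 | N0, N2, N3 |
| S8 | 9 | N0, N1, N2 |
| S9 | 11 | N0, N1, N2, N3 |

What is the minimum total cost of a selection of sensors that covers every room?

22

S4, S9 together cover every room (S4 ∪ S9 = {N0, N1, N2, N3, N4, N5, N6}); total cost 11 + 11 = 22.
The greedy pick S1, S6, S3 costs 23; no covering selection beats 22.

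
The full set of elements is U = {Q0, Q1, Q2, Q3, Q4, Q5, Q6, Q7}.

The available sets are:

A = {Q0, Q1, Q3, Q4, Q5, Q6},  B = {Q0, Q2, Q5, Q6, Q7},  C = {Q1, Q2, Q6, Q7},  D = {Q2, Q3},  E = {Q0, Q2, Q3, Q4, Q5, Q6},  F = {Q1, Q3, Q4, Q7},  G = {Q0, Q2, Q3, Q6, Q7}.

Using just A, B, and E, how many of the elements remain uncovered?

Union of A, B, E = {Q0, Q1, Q2, Q3, Q4, Q5, Q6, Q7} — that's every element, so 0 are uncovered.

0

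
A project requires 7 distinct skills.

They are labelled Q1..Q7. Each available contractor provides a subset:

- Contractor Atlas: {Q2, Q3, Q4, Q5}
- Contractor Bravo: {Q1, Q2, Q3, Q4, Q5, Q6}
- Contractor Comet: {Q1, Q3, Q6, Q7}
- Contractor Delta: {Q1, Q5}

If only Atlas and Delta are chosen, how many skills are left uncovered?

Union of Atlas, Delta = {Q1, Q2, Q3, Q4, Q5}.
Not covered: Q6, Q7 — 2 skills.

2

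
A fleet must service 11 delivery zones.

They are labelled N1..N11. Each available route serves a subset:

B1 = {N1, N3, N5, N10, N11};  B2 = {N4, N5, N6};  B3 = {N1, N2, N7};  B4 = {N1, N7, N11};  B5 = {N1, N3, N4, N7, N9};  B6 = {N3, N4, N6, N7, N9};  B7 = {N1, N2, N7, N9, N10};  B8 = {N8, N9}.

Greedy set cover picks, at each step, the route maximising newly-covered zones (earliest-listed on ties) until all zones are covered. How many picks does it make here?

Greedy: pick B1 (covers 5 new) → pick B6 (covers 4 new) → pick B3 (covers 1 new) → pick B8 (covers 1 new). Total picks: 4.

4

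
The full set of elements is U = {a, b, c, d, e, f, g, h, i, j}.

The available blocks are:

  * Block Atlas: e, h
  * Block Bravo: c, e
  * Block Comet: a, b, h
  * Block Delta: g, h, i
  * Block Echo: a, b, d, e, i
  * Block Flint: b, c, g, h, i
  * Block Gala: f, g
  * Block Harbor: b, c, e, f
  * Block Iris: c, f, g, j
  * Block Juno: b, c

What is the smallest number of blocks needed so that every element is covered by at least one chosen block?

Comet and Echo and Iris together: Comet ∪ Echo ∪ Iris = {a, b, c, d, e, f, g, h, i, j} — every element is covered.
Only Echo contains d, so Echo is forced; the remaining 5 elements need at least 2 more blocks (each remaining block adds at most 4) — so at least 3 blocks are needed, and 3 is optimal.

3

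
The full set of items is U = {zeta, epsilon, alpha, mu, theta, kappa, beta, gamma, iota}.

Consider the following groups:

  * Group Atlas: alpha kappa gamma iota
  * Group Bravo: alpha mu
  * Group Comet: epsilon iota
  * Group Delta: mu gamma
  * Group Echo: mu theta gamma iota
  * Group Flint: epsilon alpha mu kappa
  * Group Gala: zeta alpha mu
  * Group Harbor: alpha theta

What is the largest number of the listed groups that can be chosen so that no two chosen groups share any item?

Comet, Delta, Harbor are pairwise disjoint (Comet={epsilon,iota}; Delta={mu,gamma}; Harbor={alpha,theta}).
Every remaining group overlaps one of these, and no 4 of the listed groups are pairwise disjoint, so 3 is the maximum.

3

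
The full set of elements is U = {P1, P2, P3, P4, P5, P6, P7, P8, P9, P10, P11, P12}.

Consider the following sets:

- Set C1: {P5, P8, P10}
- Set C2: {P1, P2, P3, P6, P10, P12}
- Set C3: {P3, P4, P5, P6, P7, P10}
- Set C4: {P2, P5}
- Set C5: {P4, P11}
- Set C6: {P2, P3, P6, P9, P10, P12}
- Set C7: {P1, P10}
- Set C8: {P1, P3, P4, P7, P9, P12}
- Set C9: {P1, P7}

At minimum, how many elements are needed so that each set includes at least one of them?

The 4 elements {P1, P5, P6, P11} hit every set.
No choice of 3 elements meets every set, so 4 is the minimum.

4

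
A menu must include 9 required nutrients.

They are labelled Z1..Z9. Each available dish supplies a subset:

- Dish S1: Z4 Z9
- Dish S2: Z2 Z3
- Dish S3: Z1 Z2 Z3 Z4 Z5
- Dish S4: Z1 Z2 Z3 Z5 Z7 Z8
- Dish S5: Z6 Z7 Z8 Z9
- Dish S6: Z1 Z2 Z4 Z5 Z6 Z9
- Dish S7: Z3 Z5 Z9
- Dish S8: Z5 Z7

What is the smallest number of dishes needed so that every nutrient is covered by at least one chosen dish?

2

Take {S4, S6}. Their union is {Z1, Z2, Z3, Z4, Z5, Z6, Z7, Z8, Z9}, which is all 9 nutrients.
No single dish has all 9 nutrients (the largest, S4, has 6), so 2 is optimal.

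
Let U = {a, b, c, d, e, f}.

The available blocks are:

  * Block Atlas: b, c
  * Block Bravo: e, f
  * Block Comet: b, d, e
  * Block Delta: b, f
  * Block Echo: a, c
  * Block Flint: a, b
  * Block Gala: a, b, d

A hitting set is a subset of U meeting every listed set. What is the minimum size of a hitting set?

H = {a, b, f} meets every block (each contains at least one member of H), and |H| = 3.
No choice of 2 elements meets every block, so 3 is the minimum.

3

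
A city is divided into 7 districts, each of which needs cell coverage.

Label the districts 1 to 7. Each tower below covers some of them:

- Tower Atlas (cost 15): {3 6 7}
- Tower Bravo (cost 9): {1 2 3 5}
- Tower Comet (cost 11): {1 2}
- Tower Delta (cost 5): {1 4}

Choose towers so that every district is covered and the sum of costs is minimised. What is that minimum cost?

29

Atlas, Bravo, Delta together cover every district (Atlas ∪ Bravo ∪ Delta = {1, 2, 3, 4, 5, 6, 7}); total cost 15 + 9 + 5 = 29.
No covering selection has total cost below 29.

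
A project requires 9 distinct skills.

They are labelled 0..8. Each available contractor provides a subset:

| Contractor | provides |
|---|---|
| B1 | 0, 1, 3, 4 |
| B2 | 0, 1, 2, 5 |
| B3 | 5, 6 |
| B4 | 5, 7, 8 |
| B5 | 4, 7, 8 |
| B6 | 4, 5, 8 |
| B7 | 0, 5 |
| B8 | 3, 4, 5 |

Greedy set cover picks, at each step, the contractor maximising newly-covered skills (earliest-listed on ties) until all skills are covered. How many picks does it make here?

4

Greedy: pick B1 (covers 4 new) → pick B4 (covers 3 new) → pick B2 (covers 1 new) → pick B3 (covers 1 new). Total picks: 4.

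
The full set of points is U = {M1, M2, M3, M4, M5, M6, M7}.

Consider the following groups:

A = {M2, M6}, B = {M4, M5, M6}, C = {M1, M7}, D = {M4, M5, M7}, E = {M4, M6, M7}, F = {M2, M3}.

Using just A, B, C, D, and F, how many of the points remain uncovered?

Union of A, B, C, D, F = {M1, M2, M3, M4, M5, M6, M7} — that's every point, so 0 are uncovered.

0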